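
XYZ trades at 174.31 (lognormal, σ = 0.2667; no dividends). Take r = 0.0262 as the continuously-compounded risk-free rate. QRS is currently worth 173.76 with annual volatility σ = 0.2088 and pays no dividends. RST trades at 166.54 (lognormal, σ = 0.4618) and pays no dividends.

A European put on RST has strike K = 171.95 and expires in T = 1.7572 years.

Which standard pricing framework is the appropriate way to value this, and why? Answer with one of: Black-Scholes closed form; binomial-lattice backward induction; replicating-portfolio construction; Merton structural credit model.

framework: Black-Scholes closed form

Key observation: everything needed for the exact continuous-time valuation of the European put on RST (strike 171.95) is given, and no feature rules the closed form out.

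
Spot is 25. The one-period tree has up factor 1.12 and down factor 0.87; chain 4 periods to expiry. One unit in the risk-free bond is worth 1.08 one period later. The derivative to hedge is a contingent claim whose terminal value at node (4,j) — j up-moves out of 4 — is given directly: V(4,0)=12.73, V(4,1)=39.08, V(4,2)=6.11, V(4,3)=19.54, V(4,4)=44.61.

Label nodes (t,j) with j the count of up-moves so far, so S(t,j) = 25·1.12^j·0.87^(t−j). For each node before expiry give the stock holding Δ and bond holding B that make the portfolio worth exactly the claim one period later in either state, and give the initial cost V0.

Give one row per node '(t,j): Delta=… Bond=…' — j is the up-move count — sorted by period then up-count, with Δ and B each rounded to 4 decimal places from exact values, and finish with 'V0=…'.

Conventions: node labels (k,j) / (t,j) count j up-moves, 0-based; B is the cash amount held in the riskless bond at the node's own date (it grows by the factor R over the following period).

(0,0): Delta=2.2086 Bond=-32.5533
(1,0): Delta=0.2031 Bond=8.4607
(1,1): Delta=2.5053 Bond=-43.4658
(2,0): Delta=-4.5955 Bond=99.9402
(2,1): Delta=0.9132 Bond=-8.1582
(2,2): Delta=2.7409 Bond=-54.3306
(3,0): Delta=6.4024 Bond=-73.1185
(3,1): Delta=-6.2228 Bond=142.4219
(3,2): Delta=1.9690 Bond=-37.6170
(3,3): Delta=2.8551 Bond=-62.6885
V0=22.6614

Under the risk-neutral measure, an up-move has probability p* = (R−d)/(u−d) = 0.8400 and values discount at R = 1.08.
Terminal payoffs: V(4,0)=12.7300, V(4,1)=39.0800, V(4,2)=6.1100, V(4,3)=19.5400, V(4,4)=44.6100
(3,0): S=16.4626. Δ = (V_up−V_dn)/(S_up−S_dn) = (39.0800−12.7300)/(18.4381−14.3224) = 6.4024. V = [p*·39.0800 + (1−p*)·12.7300]/1.08 = 32.2815. B = V − Δ·S = -73.1185.
(3,1): S=21.1932. Δ = (V_up−V_dn)/(S_up−S_dn) = (6.1100−39.0800)/(23.7364−18.4381) = -6.2228. V = [p*·6.1100 + (1−p*)·39.0800]/1.08 = 10.5419. B = V − Δ·S = 142.4219.
(3,2): S=27.2832. Δ = (V_up−V_dn)/(S_up−S_dn) = (19.5400−6.1100)/(30.5572−23.7364) = 1.9690. V = [p*·19.5400 + (1−p*)·6.1100]/1.08 = 16.1030. B = V − Δ·S = -37.6170.
(3,3): S=35.1232. Δ = (V_up−V_dn)/(S_up−S_dn) = (44.6100−19.5400)/(39.3380−30.5572) = 2.8551. V = [p*·44.6100 + (1−p*)·19.5400]/1.08 = 37.5915. B = V − Δ·S = -62.6885.
(2,0): S=18.9225. Δ = (V_up−V_dn)/(S_up−S_dn) = (10.5419−32.2815)/(21.1932−16.4626) = -4.5955. V = [p*·10.5419 + (1−p*)·32.2815]/1.08 = 12.9817. B = V − Δ·S = 99.9402.
(2,1): S=24.3600. Δ = (V_up−V_dn)/(S_up−S_dn) = (16.1030−10.5419)/(27.2832−21.1932) = 0.9132. V = [p*·16.1030 + (1−p*)·10.5419]/1.08 = 14.0863. B = V − Δ·S = -8.1582.
(2,2): S=31.3600. Δ = (V_up−V_dn)/(S_up−S_dn) = (37.5915−16.1030)/(35.1232−27.2832) = 2.7409. V = [p*·37.5915 + (1−p*)·16.1030]/1.08 = 31.6234. B = V − Δ·S = -54.3306.
(1,0): S=21.7500. Δ = (V_up−V_dn)/(S_up−S_dn) = (14.0863−12.9817)/(24.3600−18.9225) = 0.2031. V = [p*·14.0863 + (1−p*)·12.9817]/1.08 = 12.8792. B = V − Δ·S = 8.4607.
(1,1): S=28.0000. Δ = (V_up−V_dn)/(S_up−S_dn) = (31.6234−14.0863)/(31.3600−24.3600) = 2.5053. V = [p*·31.6234 + (1−p*)·14.0863]/1.08 = 26.6829. B = V − Δ·S = -43.4658.
(0,0): S=25.0000. Δ = (V_up−V_dn)/(S_up−S_dn) = (26.6829−12.8792)/(28.0000−21.7500) = 2.2086. V = [p*·26.6829 + (1−p*)·12.8792]/1.08 = 22.6614. B = V − Δ·S = -32.5533.
Check: Δ(0,0)·S0 + B(0,0) = 22.6614 = V0.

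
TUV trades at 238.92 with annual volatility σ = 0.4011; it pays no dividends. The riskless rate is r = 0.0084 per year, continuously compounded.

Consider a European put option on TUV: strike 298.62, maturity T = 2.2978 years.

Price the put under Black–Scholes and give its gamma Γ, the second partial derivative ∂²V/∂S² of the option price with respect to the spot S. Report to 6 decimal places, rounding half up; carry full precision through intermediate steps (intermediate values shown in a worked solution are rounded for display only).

price = 93.927430
Γ = 0.002745

σ√T = 0.4011·√2.2978 = 0.608007
d₁ = (ln(S/K) + (r+σ²/2)T) / (σ√T) = (ln(238.92/298.62) + (0.0084+0.4011²/2)·2.2978) / 0.608007 = (-0.223043 + 0.204138) / 0.608007 = -0.031094
d₂ = d₁ − σ√T = -0.031094 − 0.608007 = -0.639101
e^{−rT} = 0.980884
N(−d₁) = 0.512403,  N(−d₂) = 0.738621
Put price V = K·e^{−rT}·N(−d₂) − S·N(−d₁) = 216.350651 − 122.423221 = 93.927430
φ(d₁) = (1/√(2π))·e^{−d₁²/2} = 0.398749
Γ = φ(d₁) / (S·σ·√T) = 0.002745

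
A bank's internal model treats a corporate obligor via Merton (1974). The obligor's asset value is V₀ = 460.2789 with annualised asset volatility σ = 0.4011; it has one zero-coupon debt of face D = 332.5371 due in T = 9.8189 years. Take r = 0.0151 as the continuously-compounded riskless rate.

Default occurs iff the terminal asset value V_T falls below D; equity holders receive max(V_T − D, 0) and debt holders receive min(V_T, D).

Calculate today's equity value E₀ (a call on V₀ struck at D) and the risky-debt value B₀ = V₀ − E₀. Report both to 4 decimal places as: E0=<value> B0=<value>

With assets at 460.2789 and a single debt payment of 332.5371 at 9.8189 years:
d₁ = [ln(V₀/D) + (r + σ²/2)T] / (σ√T)
   = [ln(460.2789/332.5371) + (0.0151 + 0.5·0.4011²)·9.8189] / (0.4011·√9.8189)
   = [0.325081 + 0.938104] / 1.256852 = 1.005039
d₂ = d₁ − σ√T = 1.005039 − 1.256852 = -0.251813
N(d₁) = 0.842561,  N(d₂) = 0.400593,  e^(−rT) = 0.862202
E₀ = V₀·N(d₁) − D·e^(−rT)·N(d₂)
   = 460.2789·0.842561 − 332.5371·0.862202·0.400593 = 272.957353
B₀ = V₀ − E₀ = 460.2789 − 272.957353 = 187.321547

E0=272.9574 B0=187.3215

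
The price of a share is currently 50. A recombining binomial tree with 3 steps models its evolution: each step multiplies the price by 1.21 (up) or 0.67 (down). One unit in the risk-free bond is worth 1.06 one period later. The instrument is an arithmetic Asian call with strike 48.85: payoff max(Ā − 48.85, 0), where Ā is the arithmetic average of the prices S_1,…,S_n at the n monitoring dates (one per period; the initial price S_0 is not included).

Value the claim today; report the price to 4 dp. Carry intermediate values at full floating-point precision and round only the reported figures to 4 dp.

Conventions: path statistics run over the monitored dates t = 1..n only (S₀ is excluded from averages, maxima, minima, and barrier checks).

Set p* = 0.7222 (from d < R < u); the path-dependent value is the discounted p*-expectation over all price paths.
Enumerate all 2^3 = 8 price paths (U = up ×1.21, D = down ×0.67); each path with k up-moves has probability p*^k·(1−p*)^(3−k).
DDD: Ā=23.6610, payoff=0.0000, prob=0.021433
UDD: Ā=42.7311, payoff=0.0000, prob=0.055727
DUD: Ā=33.7311, payoff=0.0000, prob=0.055727
UUD: Ā=60.9175, payoff=12.0674, prob=0.144890
DDU: Ā=27.7011, payoff=0.0000, prob=0.055727
UDU: Ā=50.0275, payoff=1.1775, prob=0.144890
DUU: Ā=41.0275, payoff=0.0000, prob=0.144890
UUU: Ā=74.0944, payoff=25.2444, prob=0.376715
Price = Σ prob·payoff / R^3 = 11.428974 / 1.191016 = 9.5960

price = 9.5960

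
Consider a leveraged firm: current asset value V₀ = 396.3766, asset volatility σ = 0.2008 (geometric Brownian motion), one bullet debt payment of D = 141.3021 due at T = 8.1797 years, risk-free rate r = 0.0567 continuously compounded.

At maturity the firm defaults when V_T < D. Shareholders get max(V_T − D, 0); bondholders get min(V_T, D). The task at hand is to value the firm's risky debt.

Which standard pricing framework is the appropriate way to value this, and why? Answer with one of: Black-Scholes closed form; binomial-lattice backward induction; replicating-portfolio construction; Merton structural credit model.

Key observation: with the firm-asset dynamics (V₀ = 396.3766) and a single zero-coupon liability of face 141.3021 given, debt value, spread, and default probability all derive from the option view of the balance sheet.

framework: Merton structural credit model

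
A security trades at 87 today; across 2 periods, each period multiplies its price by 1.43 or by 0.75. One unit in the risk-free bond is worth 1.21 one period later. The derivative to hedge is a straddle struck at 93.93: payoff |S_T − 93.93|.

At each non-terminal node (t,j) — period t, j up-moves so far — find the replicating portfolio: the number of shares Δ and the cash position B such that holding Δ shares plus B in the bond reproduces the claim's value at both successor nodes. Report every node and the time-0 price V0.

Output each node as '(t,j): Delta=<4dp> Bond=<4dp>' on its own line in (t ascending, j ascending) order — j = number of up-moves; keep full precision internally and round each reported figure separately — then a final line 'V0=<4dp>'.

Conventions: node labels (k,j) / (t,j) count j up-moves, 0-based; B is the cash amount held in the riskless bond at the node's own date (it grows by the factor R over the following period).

(0,0): Delta=0.5872 Bond=-21.4334
(1,0): Delta=-1.0000 Bond=77.6281
(1,1): Delta=0.9853 Bond=-75.4643
V0=29.6500

Since d<R<u, set p* = (R−d)/(u−d) = 0.6765; price each node as the discounted p*-expectation of its children.
Expiry values: V(2,0)=44.9925, V(2,1)=0.6225, V(2,2)=83.9763
(1,0): S=65.2500. Δ = (V_up−V_dn)/(S_up−S_dn) = (0.6225−44.9925)/(93.3075−48.9375) = -1.0000. V = [p*·0.6225 + (1−p*)·44.9925]/1.21 = 12.3781. B = V − Δ·S = 77.6281.
(1,1): S=124.4100. Δ = (V_up−V_dn)/(S_up−S_dn) = (83.9763−0.6225)/(177.9063−93.3075) = 0.9853. V = [p*·83.9763 + (1−p*)·0.6225]/1.21 = 47.1148. B = V − Δ·S = -75.4643.
(0,0): S=87.0000. Δ = (V_up−V_dn)/(S_up−S_dn) = (47.1148−12.3781)/(124.4100−65.2500) = 0.5872. V = [p*·47.1148 + (1−p*)·12.3781]/1.21 = 29.6500. B = V − Δ·S = -21.4334.
Check: Δ(0,0)·S0 + B(0,0) = 29.6500 = V0.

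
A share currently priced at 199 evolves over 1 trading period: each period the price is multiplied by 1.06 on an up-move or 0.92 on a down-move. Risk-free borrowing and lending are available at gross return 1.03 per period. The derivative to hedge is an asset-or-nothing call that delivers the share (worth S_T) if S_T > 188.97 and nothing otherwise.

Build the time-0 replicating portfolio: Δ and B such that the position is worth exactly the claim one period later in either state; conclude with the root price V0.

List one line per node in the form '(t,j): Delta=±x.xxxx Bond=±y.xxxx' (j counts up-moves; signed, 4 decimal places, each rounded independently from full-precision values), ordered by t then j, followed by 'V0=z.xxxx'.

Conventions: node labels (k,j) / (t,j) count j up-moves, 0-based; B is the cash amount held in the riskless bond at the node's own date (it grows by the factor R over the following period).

The replicating-portfolio and risk-neutral prices coincide; use p* = (1.03−0.92)/(1.06−0.92) = 0.7857 for the latter.
At maturity the claim pays: V(1,0)=0.0000, V(1,1)=210.9400
(0,0): S=199.0000. Δ = (V_up−V_dn)/(S_up−S_dn) = (210.9400−0.0000)/(210.9400−183.0800) = 7.5714. V = [p*·210.9400 + (1−p*)·0.0000]/1.03 = 160.9112. B = V − Δ·S = -1345.8031.
Sanity check at the root: Δ(0,0)·S0 + B(0,0) reproduces V0 = 160.9112.

(0,0): Delta=7.5714 Bond=-1345.8031
V0=160.9112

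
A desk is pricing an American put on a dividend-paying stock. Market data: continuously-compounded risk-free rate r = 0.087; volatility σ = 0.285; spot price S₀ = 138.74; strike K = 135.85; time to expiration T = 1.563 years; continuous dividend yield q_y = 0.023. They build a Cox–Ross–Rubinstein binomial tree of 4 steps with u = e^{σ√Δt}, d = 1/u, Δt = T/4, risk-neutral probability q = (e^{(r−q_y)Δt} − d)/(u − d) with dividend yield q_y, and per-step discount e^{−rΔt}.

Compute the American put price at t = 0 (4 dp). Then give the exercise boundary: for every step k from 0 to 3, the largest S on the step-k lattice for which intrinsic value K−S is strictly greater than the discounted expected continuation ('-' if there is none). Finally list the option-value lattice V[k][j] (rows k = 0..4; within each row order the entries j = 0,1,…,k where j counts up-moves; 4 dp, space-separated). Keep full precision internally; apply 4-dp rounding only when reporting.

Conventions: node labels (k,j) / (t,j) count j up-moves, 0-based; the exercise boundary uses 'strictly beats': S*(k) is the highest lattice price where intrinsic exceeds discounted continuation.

price = 12.3261
boundary = - - 97.1537 116.0996
tree:
12.3261
22.3190 4.1409
38.6963 9.0435 0.0000
54.5504 19.7504 0.0000 0.0000
67.8174 38.6963 0.0000 0.0000 0.0000

Δt=0.39075  u=1.19501  d=0.83681  q=0.52628  discount=0.96658
step 4 (expiry): payoffs max(K−S,0) = 67.8174 38.6963 0.0000 0.0000 0.0000
step 3: (k=3,j=0): S=81.2996, K−S=54.5504, hold=50.7371 ⇒ V=54.5504 exercise | (k=3,j=1): S=116.0996, K−S=19.7504, hold=17.7186 ⇒ V=19.7504 exercise | (k=3,j=2): S=165.7955, K−S=0.0000, hold=0.0000 ⇒ V=0.0000 continue | (k=3,j=3): S=236.7636, K−S=0.0000, hold=0.0000 ⇒ V=0.0000 continue  boundary S*=116.0996
step 2: (k=2,j=0): S=97.1537, K−S=38.6963, hold=35.0249 ⇒ V=38.6963 exercise | (k=2,j=1): S=138.7400, K−S=0.0000, hold=9.0435 ⇒ V=9.0435 continue | (k=2,j=2): S=198.1271, K−S=0.0000, hold=0.0000 ⇒ V=0.0000 continue  boundary S*=97.1537
step 1: (k=1,j=0): S=116.0996, K−S=19.7504, hold=22.3190 ⇒ V=22.3190 continue | (k=1,j=1): S=165.7955, K−S=0.0000, hold=4.1409 ⇒ V=4.1409 continue  boundary S*=-
step 0: (k=0,j=0): S=138.7400, K−S=0.0000, hold=12.3261 ⇒ V=12.3261 continue  boundary S*=-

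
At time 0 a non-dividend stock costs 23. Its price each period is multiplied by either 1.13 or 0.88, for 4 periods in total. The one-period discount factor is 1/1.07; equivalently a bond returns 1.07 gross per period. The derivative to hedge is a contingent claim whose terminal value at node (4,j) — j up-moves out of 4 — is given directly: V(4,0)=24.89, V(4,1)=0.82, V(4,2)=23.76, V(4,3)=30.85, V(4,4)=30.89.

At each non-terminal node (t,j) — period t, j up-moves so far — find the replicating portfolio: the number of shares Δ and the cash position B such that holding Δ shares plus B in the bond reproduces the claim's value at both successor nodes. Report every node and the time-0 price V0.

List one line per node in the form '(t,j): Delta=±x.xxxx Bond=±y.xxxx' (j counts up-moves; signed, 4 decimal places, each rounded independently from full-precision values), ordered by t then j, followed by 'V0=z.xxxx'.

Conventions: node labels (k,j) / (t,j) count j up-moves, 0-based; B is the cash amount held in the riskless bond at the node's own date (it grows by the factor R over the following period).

No-arbitrage ⇒ martingale measure with p* = (R−d)/(u−d) = 0.7600.
At maturity the claim pays: V(4,0)=24.8900, V(4,1)=0.8200, V(4,2)=23.7600, V(4,3)=30.8500, V(4,4)=30.8900
(3,0): S=15.6739. Δ = (V_up−V_dn)/(S_up−S_dn) = (0.8200−24.8900)/(17.7115−13.7930) = -6.1427. V = [p*·0.8200 + (1−p*)·24.8900]/1.07 = 6.1652. B = V − Δ·S = 102.4452.
(3,1): S=20.1267. Δ = (V_up−V_dn)/(S_up−S_dn) = (23.7600−0.8200)/(22.7431−17.7115) = 4.5591. V = [p*·23.7600 + (1−p*)·0.8200]/1.07 = 17.0602. B = V − Δ·S = -74.6998.
(3,2): S=25.8445. Δ = (V_up−V_dn)/(S_up−S_dn) = (30.8500−23.7600)/(29.2042−22.7431) = 1.0973. V = [p*·30.8500 + (1−p*)·23.7600]/1.07 = 27.2415. B = V − Δ·S = -1.1185.
(3,3): S=33.1866. Δ = (V_up−V_dn)/(S_up−S_dn) = (30.8900−30.8500)/(37.5009−29.2042) = 0.0048. V = [p*·30.8900 + (1−p*)·30.8500]/1.07 = 28.8602. B = V − Δ·S = 28.7002.
(2,0): S=17.8112. Δ = (V_up−V_dn)/(S_up−S_dn) = (17.0602−6.1652)/(20.1267−15.6739) = 2.4468. V = [p*·17.0602 + (1−p*)·6.1652]/1.07 = 13.5004. B = V − Δ·S = -30.0794.
(2,1): S=22.8712. Δ = (V_up−V_dn)/(S_up−S_dn) = (27.2415−17.0602)/(25.8445−20.1267) = 1.7806. V = [p*·27.2415 + (1−p*)·17.0602]/1.07 = 23.1757. B = V − Δ·S = -17.5496.
(2,2): S=29.3687. Δ = (V_up−V_dn)/(S_up−S_dn) = (28.8602−27.2415)/(33.1866−25.8445) = 0.2205. V = [p*·28.8602 + (1−p*)·27.2415]/1.07 = 26.6091. B = V − Δ·S = 20.1343.
(1,0): S=20.2400. Δ = (V_up−V_dn)/(S_up−S_dn) = (23.1757−13.5004)/(22.8712−17.8112) = 1.9121. V = [p*·23.1757 + (1−p*)·13.5004]/1.07 = 19.4894. B = V − Δ·S = -19.2119.
(1,1): S=25.9900. Δ = (V_up−V_dn)/(S_up−S_dn) = (26.6091−23.1757)/(29.3687−22.8712) = 0.5284. V = [p*·26.6091 + (1−p*)·23.1757]/1.07 = 24.0982. B = V − Δ·S = 10.3647.
(0,0): S=23.0000. Δ = (V_up−V_dn)/(S_up−S_dn) = (24.0982−19.4894)/(25.9900−20.2400) = 0.8015. V = [p*·24.0982 + (1−p*)·19.4894]/1.07 = 21.4879. B = V − Δ·S = 3.0526.
As a check, the time-0 holding Δ(0,0)·S0 + B(0,0) comes to 21.4879 — exactly V0.

(0,0): Delta=0.8015 Bond=3.0526
(1,0): Delta=1.9121 Bond=-19.2119
(1,1): Delta=0.5284 Bond=10.3647
(2,0): Delta=2.4468 Bond=-30.0794
(2,1): Delta=1.7806 Bond=-17.5496
(2,2): Delta=0.2205 Bond=20.1343
(3,0): Delta=-6.1427 Bond=102.4452
(3,1): Delta=4.5591 Bond=-74.6998
(3,2): Delta=1.0973 Bond=-1.1185
(3,3): Delta=0.0048 Bond=28.7002
V0=21.4879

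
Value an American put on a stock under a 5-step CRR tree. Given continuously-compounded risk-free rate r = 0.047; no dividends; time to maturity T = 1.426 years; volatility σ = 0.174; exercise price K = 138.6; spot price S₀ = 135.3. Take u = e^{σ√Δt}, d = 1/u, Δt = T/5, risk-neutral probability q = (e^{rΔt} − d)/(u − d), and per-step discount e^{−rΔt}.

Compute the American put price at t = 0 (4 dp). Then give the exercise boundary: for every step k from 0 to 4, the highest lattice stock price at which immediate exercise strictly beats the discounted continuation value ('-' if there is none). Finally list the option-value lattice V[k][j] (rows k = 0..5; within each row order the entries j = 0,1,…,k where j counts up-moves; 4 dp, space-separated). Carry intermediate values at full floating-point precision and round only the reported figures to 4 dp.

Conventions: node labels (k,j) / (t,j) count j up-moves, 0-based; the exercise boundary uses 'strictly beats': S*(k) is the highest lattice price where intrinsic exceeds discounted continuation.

params: Δt=0.28520 u=1.09738 d=0.91126 q=0.54929 e^(-rΔt)=0.98669
t_5 payoffs: 53.5807 36.2166 15.3060 0.0000 0.0000 0.0000
t_4: node(4,0) S=93.2983 payoff=45.3017 vs cont=43.4562 → 45.3017 [stop]  node(4,1) S=112.3533 payoff=26.2467 vs cont=24.4013 → 26.2467 [stop]  node(4,2) S=135.3000 payoff=3.3000 vs cont=6.8067 → 6.8067 [wait]  node(4,3) S=162.9333 payoff=0.0000 vs cont=0.0000 → 0.0000 [wait]  node(4,4) S=196.2103 payoff=0.0000 vs cont=0.0000 → 0.0000 [wait]  ⇒ S*(4)=112.3533
t_3: node(3,0) S=102.3834 payoff=36.2166 vs cont=34.3711 → 36.2166 [stop]  node(3,1) S=123.2940 payoff=15.3060 vs cont=15.3611 → 15.3611 [wait]  node(3,2) S=148.4752 payoff=0.0000 vs cont=3.0270 → 3.0270 [wait]  node(3,3) S=178.7993 payoff=0.0000 vs cont=0.0000 → 0.0000 [wait]  ⇒ S*(3)=102.3834
t_2: node(2,0) S=112.3533 payoff=26.2467 vs cont=24.4311 → 26.2467 [stop]  node(2,1) S=135.3000 payoff=3.3000 vs cont=8.4717 → 8.4717 [wait]  node(2,2) S=162.9333 payoff=0.0000 vs cont=1.3461 → 1.3461 [wait]  ⇒ S*(2)=112.3533
t_1: node(1,0) S=123.2940 payoff=15.3060 vs cont=16.2636 → 16.2636 [wait]  node(1,1) S=148.4752 payoff=0.0000 vs cont=4.4970 → 4.4970 [wait]  ⇒ S*(1)=-
t_0: node(0,0) S=135.3000 payoff=3.3000 vs cont=9.6698 → 9.6698 [wait]  ⇒ S*(0)=-

price = 9.6698
boundary = - - 112.3533 102.3834 112.3533
tree:
9.6698
16.2636 4.4970
26.2467 8.4717 1.3461
36.2166 15.3611 3.0270 0.0000
45.3017 26.2467 6.8067 0.0000 0.0000
53.5807 36.2166 15.3060 0.0000 0.0000 0.0000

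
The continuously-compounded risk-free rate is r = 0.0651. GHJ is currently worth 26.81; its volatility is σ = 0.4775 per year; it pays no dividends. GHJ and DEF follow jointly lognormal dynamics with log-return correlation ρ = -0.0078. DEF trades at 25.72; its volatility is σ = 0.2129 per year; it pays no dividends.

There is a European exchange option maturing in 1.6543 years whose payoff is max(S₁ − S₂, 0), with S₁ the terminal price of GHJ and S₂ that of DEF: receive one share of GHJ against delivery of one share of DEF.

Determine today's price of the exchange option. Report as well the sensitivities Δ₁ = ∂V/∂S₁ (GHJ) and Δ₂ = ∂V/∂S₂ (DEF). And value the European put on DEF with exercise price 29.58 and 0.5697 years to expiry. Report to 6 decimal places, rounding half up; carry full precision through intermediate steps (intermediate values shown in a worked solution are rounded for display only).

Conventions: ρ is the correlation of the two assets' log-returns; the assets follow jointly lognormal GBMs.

exchange price = 7.492358
Δ1 = 0.654958
Δ2 = -0.391410
price(DEF put K=29.58) = 3.469849

σ_eff = √(σ₁² + σ₂² − 2ρσ₁σ₂) = √(0.4775² + 0.2129² − 2·-0.0078·0.4775·0.2129) = 0.524327
d₁ = (ln(S₁/S₂) + (q₂ − q₁ + σ_eff²/2)T) / (σ_eff√T) = (ln(26.81/25.72) + (0.0 − 0.0 + 0.137459)·1.6543) / 0.674387 = 0.398740
d₂ = d₁ − σ_eff√T = 0.398740 − 0.674387 = -0.275647
N(d₁) = 0.654958,  N(d₂) = 0.391410
V = S₁·e^{−q₁T}·N(d₁) − S₂·e^{−q₂T}·N(d₂) = 17.559412 − 10.067054 = 7.492358
Δ₁ = e^{−q₁T}·N(d₁) = 0.654958;  Δ₂ = −e^{−q₂T}·N(d₂) = -0.391410
[vanilla: DEF put K=29.58]
σ√T = 0.2129·√0.5697 = 0.160694
d₁ = (ln(S/K) + (r+σ²/2)T) / (σ√T) = (ln(25.72/29.58) + (0.0651+0.2129²/2)·0.5697) / 0.160694 = (-0.139830 + 0.049999) / 0.160694 = -0.559019
d₂ = d₁ − σ√T = -0.559019 − 0.160694 = -0.719713
e^{−rT} = 0.963592
N(−d₁) = 0.711926,  N(−d₂) = 0.764149
price = K·e^{−rT}·N(−d₂) − S·N(−d₁) = 21.780578 − 18.310729 = 3.469849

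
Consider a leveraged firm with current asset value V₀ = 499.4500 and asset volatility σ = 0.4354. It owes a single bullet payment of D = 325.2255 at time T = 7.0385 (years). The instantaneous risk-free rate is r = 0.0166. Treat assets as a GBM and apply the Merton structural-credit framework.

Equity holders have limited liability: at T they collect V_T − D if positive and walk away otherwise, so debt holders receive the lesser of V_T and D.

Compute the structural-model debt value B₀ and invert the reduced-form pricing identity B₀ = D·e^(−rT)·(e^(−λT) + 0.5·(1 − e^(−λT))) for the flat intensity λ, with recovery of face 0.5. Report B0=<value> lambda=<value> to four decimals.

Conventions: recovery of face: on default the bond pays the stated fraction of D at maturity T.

Equity is a call on the firm's assets struck at D = 325.2255:
d₁ = [ln(V₀/D) + (r + σ²/2)T] / (σ√T)
   = [ln(499.4500/325.2255) + (0.0166 + 0.5·0.4354²)·7.0385] / (0.4354·√7.0385)
   = [0.428989 + 0.783994] / 1.155124 = 1.050089
d₂ = d₁ − σ√T = 1.050089 − 1.155124 = -0.105034
N(d₁) = 0.853162,  N(d₂) = 0.458174,  e^(−rT) = 0.889728
E₀ = V₀·N(d₁) − D·e^(−rT)·N(d₂)
   = 499.4500·0.853162 − 325.2255·0.889728·0.458174 = 293.533116
B₀ = V₀ − E₀ = 499.4500 − 293.533116 = 205.916884
e^(−λT) = (B₀·e^(rT)/D − 0.5)/(1 − 0.5) = (205.9169·1.123939/325.2255 − 0.5)/0.5 = 0.42324601
λ = −ln(0.42324601)/7.0385 = 0.122157

B0=205.9169 lambda=0.1222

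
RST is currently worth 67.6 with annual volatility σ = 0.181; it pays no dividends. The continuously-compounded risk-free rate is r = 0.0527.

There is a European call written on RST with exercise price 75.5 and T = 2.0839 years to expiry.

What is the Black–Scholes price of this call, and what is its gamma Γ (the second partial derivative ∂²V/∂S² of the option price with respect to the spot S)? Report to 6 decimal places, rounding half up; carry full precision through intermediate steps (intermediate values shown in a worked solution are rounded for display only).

price = 7.005234
Γ = 0.022402

σ√T = 0.181·√2.0839 = 0.261287
d₁ = (ln(S/K) + (r+σ²/2)T) / (σ√T) = (ln(67.6/75.5) + (0.0527+0.181²/2)·2.0839) / 0.261287 = (-0.110525 + 0.143957) / 0.261287 = 0.127952
d₂ = d₁ − σ√T = 0.127952 − 0.261287 = -0.133334
e^{−rT} = 0.895994
N(d₁) = 0.550907,  N(d₂) = 0.446964
Call price V = S·N(d₁) − K·e^{−rT}·N(d₂) = 37.241286 − 30.236052 = 7.005234
φ(d₁) = (1/√(2π))·e^{−d₁²/2} = 0.395690
Γ = φ(d₁) / (S·σ·√T) = 0.022402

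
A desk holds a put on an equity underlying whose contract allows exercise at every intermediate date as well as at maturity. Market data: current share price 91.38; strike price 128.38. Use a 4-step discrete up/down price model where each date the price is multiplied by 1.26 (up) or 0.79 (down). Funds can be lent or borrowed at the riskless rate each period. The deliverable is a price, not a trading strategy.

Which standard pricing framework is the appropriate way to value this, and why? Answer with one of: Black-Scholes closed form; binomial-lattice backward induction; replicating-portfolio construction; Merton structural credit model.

Key observation: the defining feature is the embedded early-exercise option across 4 discrete dates on the spot-91.38 tree; pricing the strike-128.38 put means working backward with an exercise test at every node.

framework: binomial-lattice backward induction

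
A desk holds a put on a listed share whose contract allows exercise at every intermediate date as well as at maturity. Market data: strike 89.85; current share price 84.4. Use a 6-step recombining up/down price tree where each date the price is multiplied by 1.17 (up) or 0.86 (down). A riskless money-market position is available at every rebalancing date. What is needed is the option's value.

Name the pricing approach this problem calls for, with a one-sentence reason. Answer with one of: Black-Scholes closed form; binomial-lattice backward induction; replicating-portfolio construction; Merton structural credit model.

Key observation: the defining feature is the embedded early-exercise option across 6 discrete dates on the spot-84.4 tree; pricing the strike-89.85 put means working backward with an exercise test at every node.

framework: binomial-lattice backward induction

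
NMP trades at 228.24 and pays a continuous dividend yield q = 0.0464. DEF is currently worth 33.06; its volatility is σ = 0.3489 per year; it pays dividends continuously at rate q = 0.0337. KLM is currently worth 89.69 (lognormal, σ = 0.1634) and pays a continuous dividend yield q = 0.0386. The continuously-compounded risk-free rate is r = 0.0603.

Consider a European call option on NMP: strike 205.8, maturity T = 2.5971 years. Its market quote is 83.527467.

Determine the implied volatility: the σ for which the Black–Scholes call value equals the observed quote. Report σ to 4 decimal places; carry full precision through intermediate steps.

At σ = 0.5949 the Black–Scholes value reproduces the quote:
σ√T = 0.5949·√2.5971 = 0.958712
d₁ = (ln(S/K) + (r−q+σ²/2)T) / (σ√T) = (ln(228.24/205.8) + (0.0603−0.0464+0.5949²/2)·2.5971) / 0.958712 = (0.103493 + 0.495664) / 0.958712 = 0.624960
d₂ = d₁ − σ√T = 0.624960 − 0.958712 = -0.333752
e^{−rT} = 0.855042
e^{−qT} = 0.886472
N(d₁) = 0.734001,  N(d₂) = 0.369283
V = S·e^{−qT}·N(d₁) − K·e^{−rT}·N(d₂) = 148.509365 − 64.981898 = 83.527467 (the observed quote) — the price is monotone increasing in volatility, hence this σ is the only solution

sigma = 0.5949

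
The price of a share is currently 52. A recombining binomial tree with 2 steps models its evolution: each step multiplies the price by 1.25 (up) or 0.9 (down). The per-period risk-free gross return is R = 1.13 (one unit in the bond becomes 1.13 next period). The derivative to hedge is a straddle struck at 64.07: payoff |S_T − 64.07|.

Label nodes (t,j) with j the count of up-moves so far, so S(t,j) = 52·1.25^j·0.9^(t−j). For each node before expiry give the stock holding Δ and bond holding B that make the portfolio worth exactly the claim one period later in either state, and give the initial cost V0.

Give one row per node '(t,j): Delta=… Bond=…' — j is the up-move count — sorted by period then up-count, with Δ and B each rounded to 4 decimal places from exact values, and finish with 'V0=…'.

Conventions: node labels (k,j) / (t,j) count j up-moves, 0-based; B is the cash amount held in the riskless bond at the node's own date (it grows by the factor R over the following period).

(0,0): Delta=0.0979 Bond=4.7056
(1,0): Delta=-1.0000 Bond=56.6991
(1,1): Delta=0.5103 Bond=-21.4905
V0=9.7965

Risk-neutral probability p* = (R−d)/(u−d) = (1.13−0.9)/(1.25−0.9) = 0.6571.
Payoffs at expiry: V(2,0)=21.9500, V(2,1)=5.5700, V(2,2)=17.1800
(1,0): S=46.8000. Δ = (V_up−V_dn)/(S_up−S_dn) = (5.5700−21.9500)/(58.5000−42.1200) = -1.0000. V = [p*·5.5700 + (1−p*)·21.9500]/1.13 = 9.8991. B = V − Δ·S = 56.6991.
(1,1): S=65.0000. Δ = (V_up−V_dn)/(S_up−S_dn) = (17.1800−5.5700)/(81.2500−58.5000) = 0.5103. V = [p*·17.1800 + (1−p*)·5.5700]/1.13 = 11.6809. B = V − Δ·S = -21.4905.
(0,0): S=52.0000. Δ = (V_up−V_dn)/(S_up−S_dn) = (11.6809−9.8991)/(65.0000−46.8000) = 0.0979. V = [p*·11.6809 + (1−p*)·9.8991]/1.13 = 9.7965. B = V − Δ·S = 4.7056.
Check: Δ(0,0)·S0 + B(0,0) = 9.7965 = V0.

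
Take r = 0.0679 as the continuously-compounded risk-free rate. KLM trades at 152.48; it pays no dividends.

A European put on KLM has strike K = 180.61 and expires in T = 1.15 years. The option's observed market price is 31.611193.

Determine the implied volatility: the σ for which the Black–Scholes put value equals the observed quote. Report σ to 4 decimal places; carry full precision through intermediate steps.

sigma = 0.3478

At σ = 0.3478 the Black–Scholes value reproduces the quote:
σ√T = 0.3478·√1.15 = 0.372974
d₁ = (ln(S/K) + (r+σ²/2)T) / (σ√T) = (ln(152.48/180.61) + (0.0679+0.3478²/2)·1.15) / 0.372974 = (-0.169307 + 0.147640) / 0.372974 = -0.058092
d₂ = d₁ − σ√T = -0.058092 − 0.372974 = -0.431066
e^{−rT} = 0.924886
N(−d₁) = 0.523162,  N(−d₂) = 0.666790
V = K·e^{−rT}·N(−d₂) − S·N(−d₁) = 111.382982 − 79.771789 = 31.611193 (the observed quote) — the price is monotone increasing in volatility, hence this σ is the only solution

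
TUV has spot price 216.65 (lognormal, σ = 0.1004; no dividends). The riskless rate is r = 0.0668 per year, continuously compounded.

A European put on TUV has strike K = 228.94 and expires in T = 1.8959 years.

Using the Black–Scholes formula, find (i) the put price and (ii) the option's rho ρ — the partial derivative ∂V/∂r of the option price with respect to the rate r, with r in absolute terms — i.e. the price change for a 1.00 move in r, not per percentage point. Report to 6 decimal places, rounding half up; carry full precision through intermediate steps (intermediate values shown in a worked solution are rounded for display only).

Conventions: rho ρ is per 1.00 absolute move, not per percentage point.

σ√T = 0.1004·√1.8959 = 0.138242
d₁ = (ln(S/K) + (r+σ²/2)T) / (σ√T) = (ln(216.65/228.94) + (0.0668+0.1004²/2)·1.8959) / 0.138242 = (-0.055177 + 0.136202) / 0.138242 = 0.586106
d₂ = d₁ − σ√T = 0.586106 − 0.138242 = 0.447864
e^{−rT} = 0.881045
N(−d₁) = 0.278902,  N(−d₂) = 0.327126
Put price V = K·e^{−rT}·N(−d₂) − S·N(−d₁) = 65.983385 − 60.424115 = 5.559270
ρ = −K·T·e^{−rT}·N(−d₂) = -125.097899

price = 5.559270
ρ = -125.097899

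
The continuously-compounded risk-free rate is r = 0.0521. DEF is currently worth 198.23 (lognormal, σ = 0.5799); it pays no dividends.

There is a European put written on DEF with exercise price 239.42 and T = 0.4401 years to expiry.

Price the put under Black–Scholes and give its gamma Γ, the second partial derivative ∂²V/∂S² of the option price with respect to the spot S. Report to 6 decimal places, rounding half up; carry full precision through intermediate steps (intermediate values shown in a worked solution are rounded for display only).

price = 53.817379
Γ = 0.005084

σ√T = 0.5799·√0.4401 = 0.384706
d₁ = (ln(S/K) + (r+σ²/2)T) / (σ√T) = (ln(198.23/239.42) + (0.0521+0.5799²/2)·0.4401) / 0.384706 = (-0.188791 + 0.096929) / 0.384706 = -0.238787
d₂ = d₁ − σ√T = -0.238787 − 0.384706 = -0.623493
e^{−rT} = 0.977332
N(−d₁) = 0.594365,  N(−d₂) = 0.733520
Put price V = K·e^{−rT}·N(−d₂) − S·N(−d₁) = 171.638298 − 117.820919 = 53.817379
φ(d₁) = (1/√(2π))·e^{−d₁²/2} = 0.387729
Γ = φ(d₁) / (S·σ·√T) = 0.005084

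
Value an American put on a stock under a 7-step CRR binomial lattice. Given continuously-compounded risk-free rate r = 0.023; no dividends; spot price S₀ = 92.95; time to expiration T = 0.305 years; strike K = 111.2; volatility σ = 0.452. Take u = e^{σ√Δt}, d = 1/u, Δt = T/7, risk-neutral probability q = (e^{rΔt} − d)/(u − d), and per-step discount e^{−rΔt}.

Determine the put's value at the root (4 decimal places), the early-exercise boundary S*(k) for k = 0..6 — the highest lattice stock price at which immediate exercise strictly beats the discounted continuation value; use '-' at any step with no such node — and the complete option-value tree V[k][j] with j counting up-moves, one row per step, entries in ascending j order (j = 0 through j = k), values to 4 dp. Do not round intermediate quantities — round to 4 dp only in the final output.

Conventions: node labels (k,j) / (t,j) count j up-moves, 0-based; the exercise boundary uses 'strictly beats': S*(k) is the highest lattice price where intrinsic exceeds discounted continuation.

price = 21.5405
boundary = - - - 70.0363 76.9659 84.5812 92.9500
tree:
21.5405
27.6568 15.0052
34.3388 20.5257 9.0972
41.1637 27.0679 13.5303 4.3469
47.4695 34.2341 19.4146 7.2279 1.2565
53.2075 41.1637 26.6188 11.7046 2.4268 0.0000
58.4288 47.4695 34.2341 18.2500 4.6872 0.0000 0.0000
63.1801 53.2075 41.1637 26.6188 9.0532 0.0000 0.0000 0.0000

Δt=0.04357  u=1.09894  d=0.90996  q=0.48174  discount=0.99900
step 7 (expiry): payoffs max(K−S,0) = 63.1801 53.2075 41.1637 26.6188 9.0532 0.0000 0.0000 0.0000
step 6: (k=6,j=0): S=52.7712, K−S=58.4288, hold=58.3174 ⇒ V=58.4288 exercise | (k=6,j=1): S=63.7305, K−S=47.4695, hold=47.3581 ⇒ V=47.4695 exercise | (k=6,j=2): S=76.9659, K−S=34.2341, hold=34.1227 ⇒ V=34.2341 exercise | (k=6,j=3): S=92.9500, K−S=18.2500, hold=18.1386 ⇒ V=18.2500 exercise | (k=6,j=4): S=112.2536, K−S=0.0000, hold=4.6872 ⇒ V=4.6872 continue | (k=6,j=5): S=135.5661, K−S=0.0000, hold=0.0000 ⇒ V=0.0000 continue | (k=6,j=6): S=163.7201, K−S=0.0000, hold=0.0000 ⇒ V=0.0000 continue  boundary S*=92.9500
step 5: (k=5,j=0): S=57.9925, K−S=53.2075, hold=53.0961 ⇒ V=53.2075 exercise | (k=5,j=1): S=70.0363, K−S=41.1637, hold=41.0523 ⇒ V=41.1637 exercise | (k=5,j=2): S=84.5812, K−S=26.6188, hold=26.5074 ⇒ V=26.6188 exercise | (k=5,j=3): S=102.1468, K−S=9.0532, hold=11.7046 ⇒ V=11.7046 continue | (k=5,j=4): S=123.3604, K−S=0.0000, hold=2.4268 ⇒ V=2.4268 continue | (k=5,j=5): S=148.9795, K−S=0.0000, hold=0.0000 ⇒ V=0.0000 continue  boundary S*=84.5812
step 4: (k=4,j=0): S=63.7305, K−S=47.4695, hold=47.3581 ⇒ V=47.4695 exercise | (k=4,j=1): S=76.9659, K−S=34.2341, hold=34.1227 ⇒ V=34.2341 exercise | (k=4,j=2): S=92.9500, K−S=18.2500, hold=19.4146 ⇒ V=19.4146 continue | (k=4,j=3): S=112.2536, K−S=0.0000, hold=7.2279 ⇒ V=7.2279 continue | (k=4,j=4): S=135.5661, K−S=0.0000, hold=1.2565 ⇒ V=1.2565 continue  boundary S*=76.9659
step 3: (k=3,j=0): S=70.0363, K−S=41.1637, hold=41.0523 ⇒ V=41.1637 exercise | (k=3,j=1): S=84.5812, K−S=26.6188, hold=27.0679 ⇒ V=27.0679 continue | (k=3,j=2): S=102.1468, K−S=9.0532, hold=13.5303 ⇒ V=13.5303 continue | (k=3,j=3): S=123.3604, K−S=0.0000, hold=4.3469 ⇒ V=4.3469 continue  boundary S*=70.0363
step 2: (k=2,j=0): S=76.9659, K−S=34.2341, hold=34.3388 ⇒ V=34.3388 continue | (k=2,j=1): S=92.9500, K−S=18.2500, hold=20.5257 ⇒ V=20.5257 continue | (k=2,j=2): S=112.2536, K−S=0.0000, hold=9.0972 ⇒ V=9.0972 continue  boundary S*=-
step 1: (k=1,j=0): S=84.5812, K−S=26.6188, hold=27.6568 ⇒ V=27.6568 continue | (k=1,j=1): S=102.1468, K−S=9.0532, hold=15.0052 ⇒ V=15.0052 continue  boundary S*=-
step 0: (k=0,j=0): S=92.9500, K−S=18.2500, hold=21.5405 ⇒ V=21.5405 continue  boundary S*=-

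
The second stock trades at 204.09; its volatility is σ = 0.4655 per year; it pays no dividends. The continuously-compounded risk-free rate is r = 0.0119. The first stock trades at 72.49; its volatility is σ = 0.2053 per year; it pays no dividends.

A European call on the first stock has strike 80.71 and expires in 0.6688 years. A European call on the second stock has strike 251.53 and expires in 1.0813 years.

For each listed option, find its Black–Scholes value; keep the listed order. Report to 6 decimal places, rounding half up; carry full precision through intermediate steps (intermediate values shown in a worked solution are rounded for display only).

[the first stock call K=80.71]
σ√T = 0.2053·√0.6688 = 0.167895
d₁ = (ln(S/K) + (r+σ²/2)T) / (σ√T) = (ln(72.49/80.71) + (0.0119+0.2053²/2)·0.6688) / 0.167895 = (-0.107414 + 0.022053) / 0.167895 = -0.508419
d₂ = d₁ − σ√T = -0.508419 − 0.167895 = -0.676313
e^{−rT} = 0.992073
N(d₁) = 0.305580,  N(d₂) = 0.249421
price = S·N(d₁) − K·e^{−rT}·N(d₂) = 22.151485 − 19.971177 = 2.180309
[the second stock call K=251.53]
σ√T = 0.4655·√1.0813 = 0.484053
d₁ = (ln(S/K) + (r+σ²/2)T) / (σ√T) = (ln(204.09/251.53) + (0.0119+0.4655²/2)·1.0813) / 0.484053 = (-0.209001 + 0.130021) / 0.484053 = -0.163164
d₂ = d₁ − σ√T = -0.163164 − 0.484053 = -0.647217
e^{−rT} = 0.987215
N(d₁) = 0.435195,  N(d₂) = 0.258746
price = S·N(d₁) − K·e^{−rT}·N(d₂) = 88.818854 − 64.250228 = 24.568626

price(the first stock call K=80.71) = 2.180309
price(the second stock call K=251.53) = 24.568626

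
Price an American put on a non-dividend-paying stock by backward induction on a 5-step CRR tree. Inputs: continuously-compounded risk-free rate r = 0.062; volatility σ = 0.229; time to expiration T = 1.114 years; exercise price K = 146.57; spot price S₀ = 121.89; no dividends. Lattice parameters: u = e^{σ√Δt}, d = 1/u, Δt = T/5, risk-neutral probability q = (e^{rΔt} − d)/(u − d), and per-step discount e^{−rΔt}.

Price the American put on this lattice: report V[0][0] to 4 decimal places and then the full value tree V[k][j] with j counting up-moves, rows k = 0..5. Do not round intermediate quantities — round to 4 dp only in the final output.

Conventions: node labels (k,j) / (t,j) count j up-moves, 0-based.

price = 25.0441
tree:
25.0441
37.1682 15.2484
48.3770 24.6800 7.5184
58.4373 37.1682 13.8685 2.2429
67.4669 48.3770 24.6800 4.9141 0.0000
75.5714 58.4373 37.1682 10.7662 0.0000 0.0000

Δt=0.22280  u=1.11415  d=0.89755  q=0.53722  discount=0.98628
step 5 (expiry): payoffs max(K−S,0) = 75.5714 58.4373 37.1682 10.7662 0.0000 0.0000
k=4: (k=4,j=0): S=79.1031, K−S=67.4669, hold=65.4562 ⇒ V=67.4669 exercise | (k=4,j=1): S=98.1930, K−S=48.3770, hold=46.3662 ⇒ V=48.3770 exercise | (k=4,j=2): S=121.8900, K−S=24.6800, hold=22.6693 ⇒ V=24.6800 exercise | (k=4,j=3): S=151.3058, K−S=0.0000, hold=4.9141 ⇒ V=4.9141 continue | (k=4,j=4): S=187.8205, K−S=0.0000, hold=0.0000 ⇒ V=0.0000 continue
k=3: (k=3,j=0): S=88.1327, K−S=58.4373, hold=56.4266 ⇒ V=58.4373 exercise | (k=3,j=1): S=109.4018, K−S=37.1682, hold=35.1575 ⇒ V=37.1682 exercise | (k=3,j=2): S=135.8038, K−S=10.7662, hold=13.8685 ⇒ V=13.8685 continue | (k=3,j=3): S=168.5773, K−S=0.0000, hold=2.2429 ⇒ V=2.2429 continue
k=2: (k=2,j=0): S=98.1930, K−S=48.3770, hold=46.3662 ⇒ V=48.3770 exercise | (k=2,j=1): S=121.8900, K−S=24.6800, hold=24.3130 ⇒ V=24.6800 exercise | (k=2,j=2): S=151.3058, K−S=0.0000, hold=7.5184 ⇒ V=7.5184 continue
k=1: (k=1,j=0): S=109.4018, K−S=37.1682, hold=35.1575 ⇒ V=37.1682 exercise | (k=1,j=1): S=135.8038, K−S=10.7662, hold=15.2484 ⇒ V=15.2484 continue
k=0: (k=0,j=0): S=121.8900, K−S=24.6800, hold=25.0441 ⇒ V=25.0441 continue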